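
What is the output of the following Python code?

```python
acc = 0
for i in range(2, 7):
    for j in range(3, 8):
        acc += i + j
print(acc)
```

i=2,j=3: acc = 0+5 = 5
i=2,j=4: acc = 5+6 = 11
i=2,j=5: acc = 11+7 = 18
i=2,j=6: acc = 18+8 = 26
i=2,j=7: acc = 26+9 = 35
i=3,j=3: acc = 35+6 = 41
i=3,j=4: acc = 41+7 = 48
i=3,j=5: acc = 48+8 = 56
i=3,j=6: acc = 56+9 = 65
i=3,j=7: acc = 65+10 = 75
i=4,j=3: acc = 75+7 = 82
i=4,j=4: acc = 82+8 = 90
i=4,j=5: acc = 90+9 = 99
i=4,j=6: acc = 99+10 = 109
i=4,j=7: acc = 109+11 = 120
i=5,j=3: acc = 120+8 = 128
i=5,j=4: acc = 128+9 = 137
i=5,j=5: acc = 137+10 = 147
i=5,j=6: acc = 147+11 = 158
i=5,j=7: acc = 158+12 = 170
i=6,j=3: acc = 170+9 = 179
i=6,j=4: acc = 179+10 = 189
i=6,j=5: acc = 189+11 = 200
i=6,j=6: acc = 200+12 = 212
i=6,j=7: acc = 212+13 = 225

225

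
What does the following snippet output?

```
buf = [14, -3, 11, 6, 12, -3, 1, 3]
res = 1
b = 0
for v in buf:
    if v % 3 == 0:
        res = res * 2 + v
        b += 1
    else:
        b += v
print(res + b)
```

108

v=14: not %3==0; b=14
v=-3: %3==0, res = 1*2+(-3) = -1; b=15
v=11: not %3==0; b=26
v=6: %3==0, res = (-1)*2+6 = 4; b=27
v=12: %3==0, res = 4*2+12 = 20; b=28
v=-3: %3==0, res = 20*2+(-3) = 37; b=29
v=1: not %3==0; b=30
v=3: %3==0, res = 37*2+3 = 77; b=31
res+b = 77+31 = 108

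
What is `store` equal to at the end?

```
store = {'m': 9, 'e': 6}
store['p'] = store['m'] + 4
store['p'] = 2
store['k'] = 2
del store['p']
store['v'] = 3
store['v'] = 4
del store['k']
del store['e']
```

{'m': 9, 'v': 4}

store['p'] = store['m']+4 = 13 → {'m': 9, 'e': 6, 'p': 13}
store['p'] = 2 → {'m': 9, 'e': 6, 'p': 2}
store['k'] = 2 → {'m': 9, 'e': 6, 'p': 2, 'k': 2}
del 'p' → {'m': 9, 'e': 6, 'k': 2}
store['v'] = 3 → {'m': 9, 'e': 6, 'k': 2, 'v': 3}
store['v'] = 4 → {'m': 9, 'e': 6, 'k': 2, 'v': 4}
del 'k' → {'m': 9, 'e': 6, 'v': 4}
del 'e' → {'m': 9, 'v': 4}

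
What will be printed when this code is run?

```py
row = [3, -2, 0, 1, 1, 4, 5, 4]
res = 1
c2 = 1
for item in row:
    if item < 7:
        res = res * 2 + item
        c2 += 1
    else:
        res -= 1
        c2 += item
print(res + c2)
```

item=3: <7, res = 1*2+3 = 5; c2=2
item=-2: <7, res = 5*2+(-2) = 8; c2=3
item=0: <7, res = 8*2+0 = 16; c2=4
item=1: <7, res = 16*2+1 = 33; c2=5
item=1: <7, res = 33*2+1 = 67; c2=6
item=4: <7, res = 67*2+4 = 138; c2=7
item=5: <7, res = 138*2+5 = 281; c2=8
item=4: <7, res = 281*2+4 = 566; c2=9
res+c2 = 566+9 = 575

575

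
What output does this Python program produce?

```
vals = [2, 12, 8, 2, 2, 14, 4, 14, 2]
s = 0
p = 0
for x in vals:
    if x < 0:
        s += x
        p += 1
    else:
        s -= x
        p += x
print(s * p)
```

-3600

x=2: not <0, s = 0-2 = -2; p=2
x=12: not <0, s = (-2)-12 = -14; p=14
x=8: not <0, s = (-14)-8 = -22; p=22
x=2: not <0, s = (-22)-2 = -24; p=24
x=2: not <0, s = (-24)-2 = -26; p=26
x=14: not <0, s = (-26)-14 = -40; p=40
x=4: not <0, s = (-40)-4 = -44; p=44
x=14: not <0, s = (-44)-14 = -58; p=58
x=2: not <0, s = (-58)-2 = -60; p=60
s*p = (-60)*60 = -3600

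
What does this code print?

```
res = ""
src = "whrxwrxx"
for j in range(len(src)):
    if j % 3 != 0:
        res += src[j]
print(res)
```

j=0: skip
j=1: add 'h' → 'h'
j=2: add 'r' → 'hr'
j=3: skip
j=4: add 'w' → 'hrw'
j=5: add 'r' → 'hrwr'
j=6: skip
j=7: add 'x' → 'hrwrx'

hrwrx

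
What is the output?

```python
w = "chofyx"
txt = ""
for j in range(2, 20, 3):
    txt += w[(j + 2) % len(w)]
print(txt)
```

j=2: add w[4]='y' → 'y'
j=5: add w[1]='h' → 'yh'
j=8: add w[4]='y' → 'yhy'
j=11: add w[1]='h' → 'yhyh'
j=14: add w[4]='y' → 'yhyhy'
j=17: add w[1]='h' → 'yhyhyh'

yhyhyh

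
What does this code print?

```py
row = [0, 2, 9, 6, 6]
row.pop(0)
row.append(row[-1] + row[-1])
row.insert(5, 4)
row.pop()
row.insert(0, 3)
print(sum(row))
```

pop(0) removes 0 → [2, 9, 6, 6]
append row[-1]+row[-1] = 6+6 = 12 → [2, 9, 6, 6, 12]
insert 4 at 5 → [2, 9, 6, 6, 12, 4]
pop() removes 4 → [2, 9, 6, 6, 12]
insert 3 at 0 → [3, 2, 9, 6, 6, 12]
sum = 38

38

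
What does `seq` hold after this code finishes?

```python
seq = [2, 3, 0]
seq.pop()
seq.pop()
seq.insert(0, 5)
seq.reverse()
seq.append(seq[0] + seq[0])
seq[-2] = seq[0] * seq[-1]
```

[2, 8, 4]

pop() removes 0 → [2, 3]
pop() removes 3 → [2]
insert 5 at 0 → [5, 2]
reverse → [2, 5]
append seq[0]+seq[0] = 2+2 = 4 → [2, 5, 4]
seq[-2] = seq[0]*seq[-1] = 2*4 = 8 → [2, 8, 4]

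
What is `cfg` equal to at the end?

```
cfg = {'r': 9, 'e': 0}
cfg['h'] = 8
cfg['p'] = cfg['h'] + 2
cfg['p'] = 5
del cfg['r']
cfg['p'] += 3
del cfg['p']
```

{'e': 0, 'h': 8}

cfg['h'] = 8 → {'r': 9, 'e': 0, 'h': 8}
cfg['p'] = cfg['h']+2 = 10 → {'r': 9, 'e': 0, 'h': 8, 'p': 10}
cfg['p'] = 5 → {'r': 9, 'e': 0, 'h': 8, 'p': 5}
del 'r' → {'e': 0, 'h': 8, 'p': 5}
cfg['p'] = 5+3 = 8 → {'e': 0, 'h': 8, 'p': 8}
del 'p' → {'e': 0, 'h': 8}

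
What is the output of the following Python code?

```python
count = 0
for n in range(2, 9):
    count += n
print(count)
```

35

n=2: count = 0+2 = 2
n=3: count = 2+3 = 5
n=4: count = 5+4 = 9
n=5: count = 9+5 = 14
n=6: count = 14+6 = 20
n=7: count = 20+7 = 27
n=8: count = 27+8 = 35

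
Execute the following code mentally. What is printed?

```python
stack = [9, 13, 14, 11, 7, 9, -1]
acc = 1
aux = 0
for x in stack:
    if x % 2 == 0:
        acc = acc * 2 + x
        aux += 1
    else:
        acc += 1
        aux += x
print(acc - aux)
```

x=9: not even, acc = 1+1 = 2; aux=9
x=13: not even, acc = 2+1 = 3; aux=22
x=14: even, acc = 3*2+14 = 20; aux=23
x=11: not even, acc = 20+1 = 21; aux=34
x=7: not even, acc = 21+1 = 22; aux=41
x=9: not even, acc = 22+1 = 23; aux=50
x=-1: not even, acc = 23+1 = 24; aux=49
acc-aux = 24-49 = -25

-25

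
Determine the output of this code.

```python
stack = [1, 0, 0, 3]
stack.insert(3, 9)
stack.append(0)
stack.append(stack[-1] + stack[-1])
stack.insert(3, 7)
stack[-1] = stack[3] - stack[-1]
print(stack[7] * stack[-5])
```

insert 9 at 3 → [1, 0, 0, 9, 3]
append 0 → [1, 0, 0, 9, 3, 0]
append stack[-1]+stack[-1] = 0+0 = 0 → [1, 0, 0, 9, 3, 0, 0]
insert 7 at 3 → [1, 0, 0, 7, 9, 3, 0, 0]
stack[-1] = stack[3]-stack[-1] = 7-0 = 7 → [1, 0, 0, 7, 9, 3, 0, 7]
stack[7]*stack[-5] = 7*7 = 49

49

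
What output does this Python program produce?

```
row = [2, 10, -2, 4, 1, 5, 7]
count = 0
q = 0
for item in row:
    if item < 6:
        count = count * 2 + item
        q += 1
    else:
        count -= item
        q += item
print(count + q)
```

item=2: <6, count = 0*2+2 = 2; q=1
item=10: not <6, count = 2-10 = -8; q=11
item=-2: <6, count = (-8)*2+(-2) = -18; q=12
item=4: <6, count = (-18)*2+4 = -32; q=13
item=1: <6, count = (-32)*2+1 = -63; q=14
item=5: <6, count = (-63)*2+5 = -121; q=15
item=7: not <6, count = (-121)-7 = -128; q=22
count+q = (-128)+22 = -106

-106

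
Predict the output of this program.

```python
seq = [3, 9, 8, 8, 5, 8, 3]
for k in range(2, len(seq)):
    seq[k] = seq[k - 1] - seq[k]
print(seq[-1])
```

-23

k=2: seq[2] = 9-8 = 1 → [3, 9, 1, 8, 5, 8, 3]
k=3: seq[3] = 1-8 = -7 → [3, 9, 1, -7, 5, 8, 3]
k=4: seq[4] = (-7)-5 = -12 → [3, 9, 1, -7, -12, 8, 3]
k=5: seq[5] = (-12)-8 = -20 → [3, 9, 1, -7, -12, -20, 3]
k=6: seq[6] = (-20)-3 = -23 → [3, 9, 1, -7, -12, -20, -23]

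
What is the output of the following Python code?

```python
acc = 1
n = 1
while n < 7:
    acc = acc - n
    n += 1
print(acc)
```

-20

n=1: acc = 1-1 = 0
n=2: acc = 0-2 = -2
n=3: acc = (-2)-3 = -5
n=4: acc = (-5)-4 = -9
n=5: acc = (-9)-5 = -14
n=6: acc = (-14)-6 = -20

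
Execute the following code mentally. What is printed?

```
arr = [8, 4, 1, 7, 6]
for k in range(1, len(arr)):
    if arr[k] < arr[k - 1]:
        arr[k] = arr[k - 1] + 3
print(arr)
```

k=1: 4<8, arr[1] = 8+3 = 11 → [8, 11, 1, 7, 6]
k=2: 1<11, arr[2] = 11+3 = 14 → [8, 11, 14, 7, 6]
k=3: 7<14, arr[3] = 14+3 = 17 → [8, 11, 14, 17, 6]
k=4: 6<17, arr[4] = 17+3 = 20 → [8, 11, 14, 17, 20]

[8, 11, 14, 17, 20]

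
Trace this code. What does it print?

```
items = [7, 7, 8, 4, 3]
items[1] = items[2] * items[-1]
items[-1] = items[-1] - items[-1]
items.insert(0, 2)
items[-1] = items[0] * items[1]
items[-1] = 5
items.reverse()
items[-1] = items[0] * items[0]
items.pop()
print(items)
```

items[1] = items[2]*items[-1] = 8*3 = 24 → [7, 24, 8, 4, 3]
items[-1] = items[-1]-items[-1] = 3-3 = 0 → [7, 24, 8, 4, 0]
insert 2 at 0 → [2, 7, 24, 8, 4, 0]
items[-1] = items[0]*items[1] = 2*7 = 14 → [2, 7, 24, 8, 4, 14]
items[-1] = 5 → [2, 7, 24, 8, 4, 5]
reverse → [5, 4, 8, 24, 7, 2]
items[-1] = items[0]*items[0] = 5*5 = 25 → [5, 4, 8, 24, 7, 25]
pop() removes 25 → [5, 4, 8, 24, 7]

[5, 4, 8, 24, 7]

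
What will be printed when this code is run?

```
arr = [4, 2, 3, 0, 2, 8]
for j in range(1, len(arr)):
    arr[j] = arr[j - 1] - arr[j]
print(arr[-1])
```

-11

j=1: arr[1] = 4-2 = 2 → [4, 2, 3, 0, 2, 8]
j=2: arr[2] = 2-3 = -1 → [4, 2, -1, 0, 2, 8]
j=3: arr[3] = (-1)-0 = -1 → [4, 2, -1, -1, 2, 8]
j=4: arr[4] = (-1)-2 = -3 → [4, 2, -1, -1, -3, 8]
j=5: arr[5] = (-3)-8 = -11 → [4, 2, -1, -1, -3, -11]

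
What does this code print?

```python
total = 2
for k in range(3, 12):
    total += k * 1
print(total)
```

65

k=3: total = 2+3*1 = 5
k=4: total = 5+4*1 = 9
k=5: total = 9+5*1 = 14
k=6: total = 14+6*1 = 20
k=7: total = 20+7*1 = 27
k=8: total = 27+8*1 = 35
k=9: total = 35+9*1 = 44
k=10: total = 44+10*1 = 54
k=11: total = 54+11*1 = 65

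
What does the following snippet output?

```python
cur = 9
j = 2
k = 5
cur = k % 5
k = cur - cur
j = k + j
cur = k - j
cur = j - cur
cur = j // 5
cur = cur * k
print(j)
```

cur = 5%5 = 0
k = 0-0 = 0
j = 0+2 = 2
cur = 0-2 = -2
cur = 2-(-2) = 4
cur = 2//5 = 0
cur = 0*0 = 0

2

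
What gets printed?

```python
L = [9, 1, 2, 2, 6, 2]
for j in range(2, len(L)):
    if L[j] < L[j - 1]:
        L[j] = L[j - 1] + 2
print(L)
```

j=2: 2>=1, unchanged → [9, 1, 2, 2, 6, 2]
j=3: 2>=2, unchanged → [9, 1, 2, 2, 6, 2]
j=4: 6>=2, unchanged → [9, 1, 2, 2, 6, 2]
j=5: 2<6, L[5] = 6+2 = 8 → [9, 1, 2, 2, 6, 8]

[9, 1, 2, 2, 6, 8]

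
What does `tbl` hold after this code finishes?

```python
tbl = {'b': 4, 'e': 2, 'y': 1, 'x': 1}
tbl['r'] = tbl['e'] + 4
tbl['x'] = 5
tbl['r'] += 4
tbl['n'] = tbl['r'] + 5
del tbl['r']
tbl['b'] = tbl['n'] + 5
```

tbl['r'] = tbl['e']+4 = 6 → {'b': 4, 'e': 2, 'y': 1, 'x': 1, 'r': 6}
tbl['x'] = 5 → {'b': 4, 'e': 2, 'y': 1, 'x': 5, 'r': 6}
tbl['r'] = 6+4 = 10 → {'b': 4, 'e': 2, 'y': 1, 'x': 5, 'r': 10}
tbl['n'] = tbl['r']+5 = 15 → {'b': 4, 'e': 2, 'y': 1, 'x': 5, 'r': 10, 'n': 15}
del 'r' → {'b': 4, 'e': 2, 'y': 1, 'x': 5, 'n': 15}
tbl['b'] = tbl['n']+5 = 20 → {'b': 20, 'e': 2, 'y': 1, 'x': 5, 'n': 15}

{'b': 20, 'e': 2, 'y': 1, 'x': 5, 'n': 15}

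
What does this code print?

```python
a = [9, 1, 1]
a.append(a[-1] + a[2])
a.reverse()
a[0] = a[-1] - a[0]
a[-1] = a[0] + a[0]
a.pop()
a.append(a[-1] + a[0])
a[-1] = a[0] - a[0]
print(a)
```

[7, 1, 1, 0]

append a[-1]+a[2] = 1+1 = 2 → [9, 1, 1, 2]
reverse → [2, 1, 1, 9]
a[0] = a[-1]-a[0] = 9-2 = 7 → [7, 1, 1, 9]
a[-1] = a[0]+a[0] = 7+7 = 14 → [7, 1, 1, 14]
pop() removes 14 → [7, 1, 1]
append a[-1]+a[0] = 1+7 = 8 → [7, 1, 1, 8]
a[-1] = a[0]-a[0] = 7-7 = 0 → [7, 1, 1, 0]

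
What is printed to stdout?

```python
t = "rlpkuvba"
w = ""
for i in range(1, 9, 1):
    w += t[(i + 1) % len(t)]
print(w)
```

pkuvbarl

i=1: add t[2]='p' → 'p'
i=2: add t[3]='k' → 'pk'
i=3: add t[4]='u' → 'pku'
i=4: add t[5]='v' → 'pkuv'
i=5: add t[6]='b' → 'pkuvb'
i=6: add t[7]='a' → 'pkuvba'
i=7: add t[0]='r' → 'pkuvbar'
i=8: add t[1]='l' → 'pkuvbarl'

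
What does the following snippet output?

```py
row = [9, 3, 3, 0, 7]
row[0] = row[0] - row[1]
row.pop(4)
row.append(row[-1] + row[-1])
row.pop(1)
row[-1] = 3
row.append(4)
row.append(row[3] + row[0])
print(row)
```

[6, 3, 0, 3, 4, 9]

row[0] = row[0]-row[1] = 9-3 = 6 → [6, 3, 3, 0, 7]
pop(4) removes 7 → [6, 3, 3, 0]
append row[-1]+row[-1] = 0+0 = 0 → [6, 3, 3, 0, 0]
pop(1) removes 3 → [6, 3, 0, 0]
row[-1] = 3 → [6, 3, 0, 3]
append 4 → [6, 3, 0, 3, 4]
append row[3]+row[0] = 3+6 = 9 → [6, 3, 0, 3, 4, 9]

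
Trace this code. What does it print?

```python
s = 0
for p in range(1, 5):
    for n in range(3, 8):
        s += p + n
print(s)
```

150

p=1,n=3: s = 0+4 = 4
p=1,n=4: s = 4+5 = 9
p=1,n=5: s = 9+6 = 15
p=1,n=6: s = 15+7 = 22
p=1,n=7: s = 22+8 = 30
p=2,n=3: s = 30+5 = 35
p=2,n=4: s = 35+6 = 41
p=2,n=5: s = 41+7 = 48
p=2,n=6: s = 48+8 = 56
p=2,n=7: s = 56+9 = 65
p=3,n=3: s = 65+6 = 71
p=3,n=4: s = 71+7 = 78
p=3,n=5: s = 78+8 = 86
p=3,n=6: s = 86+9 = 95
p=3,n=7: s = 95+10 = 105
p=4,n=3: s = 105+7 = 112
p=4,n=4: s = 112+8 = 120
p=4,n=5: s = 120+9 = 129
p=4,n=6: s = 129+10 = 139
p=4,n=7: s = 139+11 = 150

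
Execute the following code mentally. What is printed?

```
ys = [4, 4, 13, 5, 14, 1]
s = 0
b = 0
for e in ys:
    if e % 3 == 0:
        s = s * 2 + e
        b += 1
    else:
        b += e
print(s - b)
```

-41

e=4: not %3==0; b=4
e=4: not %3==0; b=8
e=13: not %3==0; b=21
e=5: not %3==0; b=26
e=14: not %3==0; b=40
e=1: not %3==0; b=41
s-b = 0-41 = -41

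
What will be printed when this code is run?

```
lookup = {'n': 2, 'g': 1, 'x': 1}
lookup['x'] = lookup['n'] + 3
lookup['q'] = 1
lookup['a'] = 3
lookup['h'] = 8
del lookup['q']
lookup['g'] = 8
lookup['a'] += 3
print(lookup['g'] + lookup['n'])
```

10

lookup['x'] = lookup['n']+3 = 5 → {'n': 2, 'g': 1, 'x': 5}
lookup['q'] = 1 → {'n': 2, 'g': 1, 'x': 5, 'q': 1}
lookup['a'] = 3 → {'n': 2, 'g': 1, 'x': 5, 'q': 1, 'a': 3}
lookup['h'] = 8 → {'n': 2, 'g': 1, 'x': 5, 'q': 1, 'a': 3, 'h': 8}
del 'q' → {'n': 2, 'g': 1, 'x': 5, 'a': 3, 'h': 8}
lookup['g'] = 8 → {'n': 2, 'g': 8, 'x': 5, 'a': 3, 'h': 8}
lookup['a'] = 3+3 = 6 → {'n': 2, 'g': 8, 'x': 5, 'a': 6, 'h': 8}
lookup['g']+lookup['n'] = 8+2 = 10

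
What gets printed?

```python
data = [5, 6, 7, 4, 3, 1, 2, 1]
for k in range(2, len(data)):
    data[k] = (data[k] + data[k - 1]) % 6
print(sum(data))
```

k=2: data[2] = (7+6)%6 = 1 → [5, 6, 1, 4, 3, 1, 2, 1]
k=3: data[3] = (4+1)%6 = 5 → [5, 6, 1, 5, 3, 1, 2, 1]
k=4: data[4] = (3+5)%6 = 2 → [5, 6, 1, 5, 2, 1, 2, 1]
k=5: data[5] = (1+2)%6 = 3 → [5, 6, 1, 5, 2, 3, 2, 1]
k=6: data[6] = (2+3)%6 = 5 → [5, 6, 1, 5, 2, 3, 5, 1]
k=7: data[7] = (1+5)%6 = 0 → [5, 6, 1, 5, 2, 3, 5, 0]
sum = 27

27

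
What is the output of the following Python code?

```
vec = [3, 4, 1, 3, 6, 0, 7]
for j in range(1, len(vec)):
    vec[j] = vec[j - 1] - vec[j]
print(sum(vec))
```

-45

j=1: vec[1] = 3-4 = -1 → [3, -1, 1, 3, 6, 0, 7]
j=2: vec[2] = (-1)-1 = -2 → [3, -1, -2, 3, 6, 0, 7]
j=3: vec[3] = (-2)-3 = -5 → [3, -1, -2, -5, 6, 0, 7]
j=4: vec[4] = (-5)-6 = -11 → [3, -1, -2, -5, -11, 0, 7]
j=5: vec[5] = (-11)-0 = -11 → [3, -1, -2, -5, -11, -11, 7]
j=6: vec[6] = (-11)-7 = -18 → [3, -1, -2, -5, -11, -11, -18]
sum = -45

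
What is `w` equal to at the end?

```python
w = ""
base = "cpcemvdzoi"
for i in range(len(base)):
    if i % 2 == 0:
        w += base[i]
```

i=0: add 'c' → 'c'
i=1: skip
i=2: add 'c' → 'cc'
i=3: skip
i=4: add 'm' → 'ccm'
i=5: skip
i=6: add 'd' → 'ccmd'
i=7: skip
i=8: add 'o' → 'ccmdo'
i=9: skip

'ccmdo'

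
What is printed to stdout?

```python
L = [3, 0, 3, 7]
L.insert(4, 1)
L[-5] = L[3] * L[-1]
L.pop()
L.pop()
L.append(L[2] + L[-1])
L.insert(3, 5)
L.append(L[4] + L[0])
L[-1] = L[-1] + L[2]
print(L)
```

insert 1 at 4 → [3, 0, 3, 7, 1]
L[-5] = L[3]*L[-1] = 7*1 = 7 → [7, 0, 3, 7, 1]
pop() removes 1 → [7, 0, 3, 7]
pop() removes 7 → [7, 0, 3]
append L[2]+L[-1] = 3+3 = 6 → [7, 0, 3, 6]
insert 5 at 3 → [7, 0, 3, 5, 6]
append L[4]+L[0] = 6+7 = 13 → [7, 0, 3, 5, 6, 13]
L[-1] = L[-1]+L[2] = 13+3 = 16 → [7, 0, 3, 5, 6, 16]

[7, 0, 3, 5, 6, 16]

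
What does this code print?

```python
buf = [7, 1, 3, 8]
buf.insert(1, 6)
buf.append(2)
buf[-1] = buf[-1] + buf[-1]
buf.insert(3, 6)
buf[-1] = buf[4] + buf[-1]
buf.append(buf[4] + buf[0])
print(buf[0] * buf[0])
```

insert 6 at 1 → [7, 6, 1, 3, 8]
append 2 → [7, 6, 1, 3, 8, 2]
buf[-1] = buf[-1]+buf[-1] = 2+2 = 4 → [7, 6, 1, 3, 8, 4]
insert 6 at 3 → [7, 6, 1, 6, 3, 8, 4]
buf[-1] = buf[4]+buf[-1] = 3+4 = 7 → [7, 6, 1, 6, 3, 8, 7]
append buf[4]+buf[0] = 3+7 = 10 → [7, 6, 1, 6, 3, 8, 7, 10]
buf[0]*buf[0] = 7*7 = 49

49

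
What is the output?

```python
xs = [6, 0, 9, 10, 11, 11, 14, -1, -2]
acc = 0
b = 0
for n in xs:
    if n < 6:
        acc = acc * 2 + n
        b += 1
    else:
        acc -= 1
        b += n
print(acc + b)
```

n=6: not <6, acc = 0-1 = -1; b=6
n=0: <6, acc = (-1)*2+0 = -2; b=7
n=9: not <6, acc = (-2)-1 = -3; b=16
n=10: not <6, acc = (-3)-1 = -4; b=26
n=11: not <6, acc = (-4)-1 = -5; b=37
n=11: not <6, acc = (-5)-1 = -6; b=48
n=14: not <6, acc = (-6)-1 = -7; b=62
n=-1: <6, acc = (-7)*2+(-1) = -15; b=63
n=-2: <6, acc = (-15)*2+(-2) = -32; b=64
acc+b = (-32)+64 = 32

32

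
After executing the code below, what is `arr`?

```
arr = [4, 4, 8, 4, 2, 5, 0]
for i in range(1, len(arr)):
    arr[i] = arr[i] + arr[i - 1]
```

[4, 8, 16, 20, 22, 27, 27]

i=1: arr[1] = 4+4 = 8 → [4, 8, 8, 4, 2, 5, 0]
i=2: arr[2] = 8+8 = 16 → [4, 8, 16, 4, 2, 5, 0]
i=3: arr[3] = 4+16 = 20 → [4, 8, 16, 20, 2, 5, 0]
i=4: arr[4] = 2+20 = 22 → [4, 8, 16, 20, 22, 5, 0]
i=5: arr[5] = 5+22 = 27 → [4, 8, 16, 20, 22, 27, 0]
i=6: arr[6] = 0+27 = 27 → [4, 8, 16, 20, 22, 27, 27]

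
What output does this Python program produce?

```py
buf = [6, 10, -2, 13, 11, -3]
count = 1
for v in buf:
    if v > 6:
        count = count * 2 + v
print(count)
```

v=6: not >6
v=10: >6, count = 1*2+10 = 12
v=-2: not >6
v=13: >6, count = 12*2+13 = 37
v=11: >6, count = 37*2+11 = 85
v=-3: not >6

85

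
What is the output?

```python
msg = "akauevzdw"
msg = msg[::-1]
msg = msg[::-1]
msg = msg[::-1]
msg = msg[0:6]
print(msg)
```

wdzveu

reverse → 'wdzveuaka'
reverse → 'akauevzdw'
reverse → 'wdzveuaka'
slice [0:6] → 'wdzveu'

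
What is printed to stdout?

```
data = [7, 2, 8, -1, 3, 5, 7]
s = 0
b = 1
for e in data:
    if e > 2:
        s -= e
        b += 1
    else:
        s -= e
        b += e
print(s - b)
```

e=7: >2, s = 0-7 = -7; b=2
e=2: not >2, s = (-7)-2 = -9; b=4
e=8: >2, s = (-9)-8 = -17; b=5
e=-1: not >2, s = (-17)-(-1) = -16; b=4
e=3: >2, s = (-16)-3 = -19; b=5
e=5: >2, s = (-19)-5 = -24; b=6
e=7: >2, s = (-24)-7 = -31; b=7
s-b = (-31)-7 = -38

-38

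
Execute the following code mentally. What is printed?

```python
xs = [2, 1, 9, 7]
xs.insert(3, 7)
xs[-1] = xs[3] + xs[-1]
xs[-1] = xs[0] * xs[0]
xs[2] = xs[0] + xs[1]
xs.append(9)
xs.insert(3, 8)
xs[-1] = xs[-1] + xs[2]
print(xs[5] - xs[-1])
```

-8

insert 7 at 3 → [2, 1, 9, 7, 7]
xs[-1] = xs[3]+xs[-1] = 7+7 = 14 → [2, 1, 9, 7, 14]
xs[-1] = xs[0]*xs[0] = 2*2 = 4 → [2, 1, 9, 7, 4]
xs[2] = xs[0]+xs[1] = 2+1 = 3 → [2, 1, 3, 7, 4]
append 9 → [2, 1, 3, 7, 4, 9]
insert 8 at 3 → [2, 1, 3, 8, 7, 4, 9]
xs[-1] = xs[-1]+xs[2] = 9+3 = 12 → [2, 1, 3, 8, 7, 4, 12]
xs[5]-xs[-1] = 4-12 = -8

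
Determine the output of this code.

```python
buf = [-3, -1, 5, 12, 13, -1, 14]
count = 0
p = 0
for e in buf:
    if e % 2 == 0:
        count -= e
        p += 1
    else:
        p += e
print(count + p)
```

-11

e=-3: not even; p=-3
e=-1: not even; p=-4
e=5: not even; p=1
e=12: even, count = 0-12 = -12; p=2
e=13: not even; p=15
e=-1: not even; p=14
e=14: even, count = (-12)-14 = -26; p=15
count+p = (-26)+15 = -11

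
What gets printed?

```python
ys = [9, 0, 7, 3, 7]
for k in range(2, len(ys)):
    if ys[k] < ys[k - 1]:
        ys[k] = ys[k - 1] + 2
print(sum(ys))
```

k=2: 7>=0, unchanged → [9, 0, 7, 3, 7]
k=3: 3<7, ys[3] = 7+2 = 9 → [9, 0, 7, 9, 7]
k=4: 7<9, ys[4] = 9+2 = 11 → [9, 0, 7, 9, 11]
sum = 36

36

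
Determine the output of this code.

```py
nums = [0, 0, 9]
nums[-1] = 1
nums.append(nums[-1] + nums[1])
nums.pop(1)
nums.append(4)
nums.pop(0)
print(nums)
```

[1, 1, 4]

nums[-1] = 1 → [0, 0, 1]
append nums[-1]+nums[1] = 1+0 = 1 → [0, 0, 1, 1]
pop(1) removes 0 → [0, 1, 1]
append 4 → [0, 1, 1, 4]
pop(0) removes 0 → [1, 1, 4]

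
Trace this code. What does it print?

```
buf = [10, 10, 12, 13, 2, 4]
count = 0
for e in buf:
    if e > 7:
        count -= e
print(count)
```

e=10: >7, count = 0-10 = -10
e=10: >7, count = (-10)-10 = -20
e=12: >7, count = (-20)-12 = -32
e=13: >7, count = (-32)-13 = -45
e=2: not >7
e=4: not >7

-45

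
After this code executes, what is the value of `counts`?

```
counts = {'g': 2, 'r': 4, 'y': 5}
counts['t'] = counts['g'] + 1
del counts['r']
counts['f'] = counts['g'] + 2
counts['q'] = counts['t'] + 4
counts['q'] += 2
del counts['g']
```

{'y': 5, 't': 3, 'f': 4, 'q': 9}

counts['t'] = counts['g']+1 = 3 → {'g': 2, 'r': 4, 'y': 5, 't': 3}
del 'r' → {'g': 2, 'y': 5, 't': 3}
counts['f'] = counts['g']+2 = 4 → {'g': 2, 'y': 5, 't': 3, 'f': 4}
counts['q'] = counts['t']+4 = 7 → {'g': 2, 'y': 5, 't': 3, 'f': 4, 'q': 7}
counts['q'] = 7+2 = 9 → {'g': 2, 'y': 5, 't': 3, 'f': 4, 'q': 9}
del 'g' → {'y': 5, 't': 3, 'f': 4, 'q': 9}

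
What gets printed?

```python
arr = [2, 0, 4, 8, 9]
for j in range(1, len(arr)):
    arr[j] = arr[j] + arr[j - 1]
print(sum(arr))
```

47

j=1: arr[1] = 0+2 = 2 → [2, 2, 4, 8, 9]
j=2: arr[2] = 4+2 = 6 → [2, 2, 6, 8, 9]
j=3: arr[3] = 8+6 = 14 → [2, 2, 6, 14, 9]
j=4: arr[4] = 9+14 = 23 → [2, 2, 6, 14, 23]
sum = 47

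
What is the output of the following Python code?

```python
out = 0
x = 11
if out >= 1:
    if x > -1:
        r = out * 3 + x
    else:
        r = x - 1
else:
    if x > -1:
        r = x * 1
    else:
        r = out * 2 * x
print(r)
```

out=0, x=11
out >= 1 is False; x > -1 is True
→ r = x * 1 = 11

11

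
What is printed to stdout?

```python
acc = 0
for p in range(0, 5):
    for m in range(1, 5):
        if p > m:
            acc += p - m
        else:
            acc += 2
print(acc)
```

38

p=0,m=1: not 0>1, acc = 0+2 = 2
p=0,m=2: not 0>2, acc = 2+2 = 4
p=0,m=3: not 0>3, acc = 4+2 = 6
p=0,m=4: not 0>4, acc = 6+2 = 8
p=1,m=1: not 1>1, acc = 8+2 = 10
p=1,m=2: not 1>2, acc = 10+2 = 12
p=1,m=3: not 1>3, acc = 12+2 = 14
p=1,m=4: not 1>4, acc = 14+2 = 16
p=2,m=1: 2>1, acc = 16+1 = 17
p=2,m=2: not 2>2, acc = 17+2 = 19
p=2,m=3: not 2>3, acc = 19+2 = 21
p=2,m=4: not 2>4, acc = 21+2 = 23
p=3,m=1: 3>1, acc = 23+2 = 25
p=3,m=2: 3>2, acc = 25+1 = 26
p=3,m=3: not 3>3, acc = 26+2 = 28
p=3,m=4: not 3>4, acc = 28+2 = 30
p=4,m=1: 4>1, acc = 30+3 = 33
p=4,m=2: 4>2, acc = 33+2 = 35
p=4,m=3: 4>3, acc = 35+1 = 36
p=4,m=4: not 4>4, acc = 36+2 = 38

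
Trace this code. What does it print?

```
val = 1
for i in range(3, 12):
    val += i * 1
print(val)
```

i=3: val = 1+3*1 = 4
i=4: val = 4+4*1 = 8
i=5: val = 8+5*1 = 13
i=6: val = 13+6*1 = 19
i=7: val = 19+7*1 = 26
i=8: val = 26+8*1 = 34
i=9: val = 34+9*1 = 43
i=10: val = 43+10*1 = 53
i=11: val = 53+11*1 = 64

64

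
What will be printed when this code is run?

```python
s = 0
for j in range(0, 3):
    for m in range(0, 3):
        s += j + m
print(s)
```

18

j=0,m=0: s = 0+0 = 0
j=0,m=1: s = 0+1 = 1
j=0,m=2: s = 1+2 = 3
j=1,m=0: s = 3+1 = 4
j=1,m=1: s = 4+2 = 6
j=1,m=2: s = 6+3 = 9
j=2,m=0: s = 9+2 = 11
j=2,m=1: s = 11+3 = 14
j=2,m=2: s = 14+4 = 18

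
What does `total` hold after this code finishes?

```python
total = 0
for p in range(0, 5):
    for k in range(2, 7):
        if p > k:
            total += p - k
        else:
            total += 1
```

26

p=0,k=2: not 0>2, total = 0+1 = 1
p=0,k=3: not 0>3, total = 1+1 = 2
p=0,k=4: not 0>4, total = 2+1 = 3
p=0,k=5: not 0>5, total = 3+1 = 4
p=0,k=6: not 0>6, total = 4+1 = 5
p=1,k=2: not 1>2, total = 5+1 = 6
p=1,k=3: not 1>3, total = 6+1 = 7
p=1,k=4: not 1>4, total = 7+1 = 8
p=1,k=5: not 1>5, total = 8+1 = 9
p=1,k=6: not 1>6, total = 9+1 = 10
p=2,k=2: not 2>2, total = 10+1 = 11
p=2,k=3: not 2>3, total = 11+1 = 12
p=2,k=4: not 2>4, total = 12+1 = 13
p=2,k=5: not 2>5, total = 13+1 = 14
p=2,k=6: not 2>6, total = 14+1 = 15
p=3,k=2: 3>2, total = 15+1 = 16
p=3,k=3: not 3>3, total = 16+1 = 17
p=3,k=4: not 3>4, total = 17+1 = 18
p=3,k=5: not 3>5, total = 18+1 = 19
p=3,k=6: not 3>6, total = 19+1 = 20
p=4,k=2: 4>2, total = 20+2 = 22
p=4,k=3: 4>3, total = 22+1 = 23
p=4,k=4: not 4>4, total = 23+1 = 24
p=4,k=5: not 4>5, total = 24+1 = 25
p=4,k=6: not 4>6, total = 25+1 = 26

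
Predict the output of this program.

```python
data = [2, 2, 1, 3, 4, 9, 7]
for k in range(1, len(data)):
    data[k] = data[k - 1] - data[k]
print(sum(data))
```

k=1: data[1] = 2-2 = 0 → [2, 0, 1, 3, 4, 9, 7]
k=2: data[2] = 0-1 = -1 → [2, 0, -1, 3, 4, 9, 7]
k=3: data[3] = (-1)-3 = -4 → [2, 0, -1, -4, 4, 9, 7]
k=4: data[4] = (-4)-4 = -8 → [2, 0, -1, -4, -8, 9, 7]
k=5: data[5] = (-8)-9 = -17 → [2, 0, -1, -4, -8, -17, 7]
k=6: data[6] = (-17)-7 = -24 → [2, 0, -1, -4, -8, -17, -24]
sum = -52

-52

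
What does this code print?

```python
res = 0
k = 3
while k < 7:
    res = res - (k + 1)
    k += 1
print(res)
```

k=3: res = 0-4 = -4
k=4: res = (-4)-5 = -9
k=5: res = (-9)-6 = -15
k=6: res = (-15)-7 = -22

-22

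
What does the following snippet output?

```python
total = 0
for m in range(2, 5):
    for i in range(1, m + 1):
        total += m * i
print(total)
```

m=2,i=1: total = 0+2 = 2
m=2,i=2: total = 2+4 = 6
m=3,i=1: total = 6+3 = 9
m=3,i=2: total = 9+6 = 15
m=3,i=3: total = 15+9 = 24
m=4,i=1: total = 24+4 = 28
m=4,i=2: total = 28+8 = 36
m=4,i=3: total = 36+12 = 48
m=4,i=4: total = 48+16 = 64

64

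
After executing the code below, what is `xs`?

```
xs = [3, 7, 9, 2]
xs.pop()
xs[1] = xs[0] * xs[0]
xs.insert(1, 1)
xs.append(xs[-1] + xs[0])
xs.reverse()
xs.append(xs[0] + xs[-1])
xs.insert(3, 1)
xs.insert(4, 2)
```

[12, 9, 9, 1, 2, 1, 3, 15]

pop() removes 2 → [3, 7, 9]
xs[1] = xs[0]*xs[0] = 3*3 = 9 → [3, 9, 9]
insert 1 at 1 → [3, 1, 9, 9]
append xs[-1]+xs[0] = 9+3 = 12 → [3, 1, 9, 9, 12]
reverse → [12, 9, 9, 1, 3]
append xs[0]+xs[-1] = 12+3 = 15 → [12, 9, 9, 1, 3, 15]
insert 1 at 3 → [12, 9, 9, 1, 1, 3, 15]
insert 2 at 4 → [12, 9, 9, 1, 2, 1, 3, 15]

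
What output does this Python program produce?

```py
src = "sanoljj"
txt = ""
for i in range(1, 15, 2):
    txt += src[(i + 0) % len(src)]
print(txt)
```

aojsnlj

i=1: add src[1]='a' → 'a'
i=3: add src[3]='o' → 'ao'
i=5: add src[5]='j' → 'aoj'
i=7: add src[0]='s' → 'aojs'
i=9: add src[2]='n' → 'aojsn'
i=11: add src[4]='l' → 'aojsnl'
i=13: add src[6]='j' → 'aojsnlj'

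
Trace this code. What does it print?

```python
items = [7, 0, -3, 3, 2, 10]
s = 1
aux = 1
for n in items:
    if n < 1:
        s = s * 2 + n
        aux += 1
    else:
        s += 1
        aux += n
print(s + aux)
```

33

n=7: not <1, s = 1+1 = 2; aux=8
n=0: <1, s = 2*2+0 = 4; aux=9
n=-3: <1, s = 4*2+(-3) = 5; aux=10
n=3: not <1, s = 5+1 = 6; aux=13
n=2: not <1, s = 6+1 = 7; aux=15
n=10: not <1, s = 7+1 = 8; aux=25
s+aux = 8+25 = 33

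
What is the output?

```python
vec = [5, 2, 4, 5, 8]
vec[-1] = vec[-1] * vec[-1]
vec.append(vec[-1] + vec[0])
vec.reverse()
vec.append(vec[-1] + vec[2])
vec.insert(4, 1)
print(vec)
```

[69, 64, 5, 4, 1, 2, 5, 10]

vec[-1] = vec[-1]*vec[-1] = 8*8 = 64 → [5, 2, 4, 5, 64]
append vec[-1]+vec[0] = 64+5 = 69 → [5, 2, 4, 5, 64, 69]
reverse → [69, 64, 5, 4, 2, 5]
append vec[-1]+vec[2] = 5+5 = 10 → [69, 64, 5, 4, 2, 5, 10]
insert 1 at 4 → [69, 64, 5, 4, 1, 2, 5, 10]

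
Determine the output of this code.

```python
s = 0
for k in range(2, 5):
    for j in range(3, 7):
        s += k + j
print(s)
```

k=2,j=3: s = 0+5 = 5
k=2,j=4: s = 5+6 = 11
k=2,j=5: s = 11+7 = 18
k=2,j=6: s = 18+8 = 26
k=3,j=3: s = 26+6 = 32
k=3,j=4: s = 32+7 = 39
k=3,j=5: s = 39+8 = 47
k=3,j=6: s = 47+9 = 56
k=4,j=3: s = 56+7 = 63
k=4,j=4: s = 63+8 = 71
k=4,j=5: s = 71+9 = 80
k=4,j=6: s = 80+10 = 90

90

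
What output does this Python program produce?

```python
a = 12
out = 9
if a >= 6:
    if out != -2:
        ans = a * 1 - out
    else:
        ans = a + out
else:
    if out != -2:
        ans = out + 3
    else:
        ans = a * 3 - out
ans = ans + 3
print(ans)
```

a=12, out=9
a >= 6 is True; out != -2 is True
→ ans = a * 1 - out = 3
ans = 3+3 = 6

6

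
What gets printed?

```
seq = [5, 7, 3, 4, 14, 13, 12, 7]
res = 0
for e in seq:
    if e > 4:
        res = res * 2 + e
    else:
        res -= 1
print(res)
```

e=5: >4, res = 0*2+5 = 5
e=7: >4, res = 5*2+7 = 17
e=3: not >4, res = 17-1 = 16
e=4: not >4, res = 16-1 = 15
e=14: >4, res = 15*2+14 = 44
e=13: >4, res = 44*2+13 = 101
e=12: >4, res = 101*2+12 = 214
e=7: >4, res = 214*2+7 = 435

435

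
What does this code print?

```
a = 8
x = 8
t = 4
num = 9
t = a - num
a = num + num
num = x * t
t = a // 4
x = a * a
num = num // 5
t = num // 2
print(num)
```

t = 8-9 = -1
a = 9+9 = 18
num = 8*(-1) = -8
t = 18//4 = 4
x = 18*18 = 324
num = (-8)//5 = -2
t = (-2)//2 = -1

-2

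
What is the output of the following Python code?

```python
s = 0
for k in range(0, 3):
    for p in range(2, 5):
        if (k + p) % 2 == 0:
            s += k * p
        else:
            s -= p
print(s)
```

3

k=0,p=2: even sum, s = 0+0 = 0
k=0,p=3: odd sum, s = 0-3 = -3
k=0,p=4: even sum, s = (-3)+0 = -3
k=1,p=2: odd sum, s = (-3)-2 = -5
k=1,p=3: even sum, s = (-5)+3 = -2
k=1,p=4: odd sum, s = (-2)-4 = -6
k=2,p=2: even sum, s = (-6)+4 = -2
k=2,p=3: odd sum, s = (-2)-3 = -5
k=2,p=4: even sum, s = (-5)+8 = 3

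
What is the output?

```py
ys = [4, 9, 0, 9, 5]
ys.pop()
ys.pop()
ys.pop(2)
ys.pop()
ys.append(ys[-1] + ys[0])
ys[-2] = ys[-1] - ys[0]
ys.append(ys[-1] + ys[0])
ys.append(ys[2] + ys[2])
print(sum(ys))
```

48

pop() removes 5 → [4, 9, 0, 9]
pop() removes 9 → [4, 9, 0]
pop(2) removes 0 → [4, 9]
pop() removes 9 → [4]
append ys[-1]+ys[0] = 4+4 = 8 → [4, 8]
ys[-2] = ys[-1]-ys[0] = 8-4 = 4 → [4, 8]
append ys[-1]+ys[0] = 8+4 = 12 → [4, 8, 12]
append ys[2]+ys[2] = 12+12 = 24 → [4, 8, 12, 24]
sum = 48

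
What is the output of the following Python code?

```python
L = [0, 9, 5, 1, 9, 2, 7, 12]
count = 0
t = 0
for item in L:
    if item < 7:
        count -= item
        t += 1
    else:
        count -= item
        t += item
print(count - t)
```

-86

item=0: <7, count = 0-0 = 0; t=1
item=9: not <7, count = 0-9 = -9; t=10
item=5: <7, count = (-9)-5 = -14; t=11
item=1: <7, count = (-14)-1 = -15; t=12
item=9: not <7, count = (-15)-9 = -24; t=21
item=2: <7, count = (-24)-2 = -26; t=22
item=7: not <7, count = (-26)-7 = -33; t=29
item=12: not <7, count = (-33)-12 = -45; t=41
count-t = (-45)-41 = -86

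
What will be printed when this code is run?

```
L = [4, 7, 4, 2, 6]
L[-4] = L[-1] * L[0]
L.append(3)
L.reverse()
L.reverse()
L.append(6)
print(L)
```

[4, 24, 4, 2, 6, 3, 6]

L[-4] = L[-1]*L[0] = 6*4 = 24 → [4, 24, 4, 2, 6]
append 3 → [4, 24, 4, 2, 6, 3]
reverse → [3, 6, 2, 4, 24, 4]
reverse → [4, 24, 4, 2, 6, 3]
append 6 → [4, 24, 4, 2, 6, 3, 6]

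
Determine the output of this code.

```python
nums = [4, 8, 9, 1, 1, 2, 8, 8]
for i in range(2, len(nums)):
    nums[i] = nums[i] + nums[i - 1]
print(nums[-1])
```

i=2: nums[2] = 9+8 = 17 → [4, 8, 17, 1, 1, 2, 8, 8]
i=3: nums[3] = 1+17 = 18 → [4, 8, 17, 18, 1, 2, 8, 8]
i=4: nums[4] = 1+18 = 19 → [4, 8, 17, 18, 19, 2, 8, 8]
i=5: nums[5] = 2+19 = 21 → [4, 8, 17, 18, 19, 21, 8, 8]
i=6: nums[6] = 8+21 = 29 → [4, 8, 17, 18, 19, 21, 29, 8]
i=7: nums[7] = 8+29 = 37 → [4, 8, 17, 18, 19, 21, 29, 37]

37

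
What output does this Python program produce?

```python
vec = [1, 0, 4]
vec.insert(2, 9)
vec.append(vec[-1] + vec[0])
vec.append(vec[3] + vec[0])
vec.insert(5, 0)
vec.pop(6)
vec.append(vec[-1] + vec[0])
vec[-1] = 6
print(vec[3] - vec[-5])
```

insert 9 at 2 → [1, 0, 9, 4]
append vec[-1]+vec[0] = 4+1 = 5 → [1, 0, 9, 4, 5]
append vec[3]+vec[0] = 4+1 = 5 → [1, 0, 9, 4, 5, 5]
insert 0 at 5 → [1, 0, 9, 4, 5, 0, 5]
pop(6) removes 5 → [1, 0, 9, 4, 5, 0]
append vec[-1]+vec[0] = 0+1 = 1 → [1, 0, 9, 4, 5, 0, 1]
vec[-1] = 6 → [1, 0, 9, 4, 5, 0, 6]
vec[3]-vec[-5] = 4-9 = -5

-5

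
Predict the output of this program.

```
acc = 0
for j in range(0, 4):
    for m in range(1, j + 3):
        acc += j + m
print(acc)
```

60

j=0,m=1: acc = 0+1 = 1
j=0,m=2: acc = 1+2 = 3
j=1,m=1: acc = 3+2 = 5
j=1,m=2: acc = 5+3 = 8
j=1,m=3: acc = 8+4 = 12
j=2,m=1: acc = 12+3 = 15
j=2,m=2: acc = 15+4 = 19
j=2,m=3: acc = 19+5 = 24
j=2,m=4: acc = 24+6 = 30
j=3,m=1: acc = 30+4 = 34
j=3,m=2: acc = 34+5 = 39
j=3,m=3: acc = 39+6 = 45
j=3,m=4: acc = 45+7 = 52
j=3,m=5: acc = 52+8 = 60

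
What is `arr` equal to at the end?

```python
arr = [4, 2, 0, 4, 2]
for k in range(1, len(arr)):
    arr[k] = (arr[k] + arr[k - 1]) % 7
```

k=1: arr[1] = (2+4)%7 = 6 → [4, 6, 0, 4, 2]
k=2: arr[2] = (0+6)%7 = 6 → [4, 6, 6, 4, 2]
k=3: arr[3] = (4+6)%7 = 3 → [4, 6, 6, 3, 2]
k=4: arr[4] = (2+3)%7 = 5 → [4, 6, 6, 3, 5]

[4, 6, 6, 3, 5]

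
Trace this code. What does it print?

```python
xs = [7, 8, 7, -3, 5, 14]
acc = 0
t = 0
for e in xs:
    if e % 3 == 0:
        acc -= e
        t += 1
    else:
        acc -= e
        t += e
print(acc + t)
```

4

e=7: not %3==0, acc = 0-7 = -7; t=7
e=8: not %3==0, acc = (-7)-8 = -15; t=15
e=7: not %3==0, acc = (-15)-7 = -22; t=22
e=-3: %3==0, acc = (-22)-(-3) = -19; t=23
e=5: not %3==0, acc = (-19)-5 = -24; t=28
e=14: not %3==0, acc = (-24)-14 = -38; t=42
acc+t = (-38)+42 = 4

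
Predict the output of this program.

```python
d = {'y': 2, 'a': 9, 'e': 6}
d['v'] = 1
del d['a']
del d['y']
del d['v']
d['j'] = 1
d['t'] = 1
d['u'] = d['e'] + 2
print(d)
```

{'e': 6, 'j': 1, 't': 1, 'u': 8}

d['v'] = 1 → {'y': 2, 'a': 9, 'e': 6, 'v': 1}
del 'a' → {'y': 2, 'e': 6, 'v': 1}
del 'y' → {'e': 6, 'v': 1}
del 'v' → {'e': 6}
d['j'] = 1 → {'e': 6, 'j': 1}
d['t'] = 1 → {'e': 6, 'j': 1, 't': 1}
d['u'] = d['e']+2 = 8 → {'e': 6, 'j': 1, 't': 1, 'u': 8}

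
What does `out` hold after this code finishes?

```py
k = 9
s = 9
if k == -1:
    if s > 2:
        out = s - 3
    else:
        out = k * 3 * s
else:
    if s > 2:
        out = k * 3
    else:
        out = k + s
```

k=9, s=9
k == -1 is False; s > 2 is True
→ out = k * 3 = 27

27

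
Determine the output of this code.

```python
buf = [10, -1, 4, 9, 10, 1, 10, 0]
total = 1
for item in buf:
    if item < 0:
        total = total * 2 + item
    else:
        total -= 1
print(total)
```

-7

item=10: not <0, total = 1-1 = 0
item=-1: <0, total = 0*2+(-1) = -1
item=4: not <0, total = (-1)-1 = -2
item=9: not <0, total = (-2)-1 = -3
item=10: not <0, total = (-3)-1 = -4
item=1: not <0, total = (-4)-1 = -5
item=10: not <0, total = (-5)-1 = -6
item=0: not <0, total = (-6)-1 = -7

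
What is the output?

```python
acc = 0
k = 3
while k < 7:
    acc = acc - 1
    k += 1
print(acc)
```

-4

k=3: acc = 0-1 = -1
k=4: acc = (-1)-1 = -2
k=5: acc = (-2)-1 = -3
k=6: acc = (-3)-1 = -4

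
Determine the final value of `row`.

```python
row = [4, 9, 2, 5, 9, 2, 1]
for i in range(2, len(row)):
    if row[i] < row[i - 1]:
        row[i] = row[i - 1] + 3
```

[4, 9, 12, 15, 18, 21, 24]

i=2: 2<9, row[2] = 9+3 = 12 → [4, 9, 12, 5, 9, 2, 1]
i=3: 5<12, row[3] = 12+3 = 15 → [4, 9, 12, 15, 9, 2, 1]
i=4: 9<15, row[4] = 15+3 = 18 → [4, 9, 12, 15, 18, 2, 1]
i=5: 2<18, row[5] = 18+3 = 21 → [4, 9, 12, 15, 18, 21, 1]
i=6: 1<21, row[6] = 21+3 = 24 → [4, 9, 12, 15, 18, 21, 24]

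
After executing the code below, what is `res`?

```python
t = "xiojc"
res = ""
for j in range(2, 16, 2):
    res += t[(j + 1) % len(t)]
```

j=2: add t[3]='j' → 'j'
j=4: add t[0]='x' → 'jx'
j=6: add t[2]='o' → 'jxo'
j=8: add t[4]='c' → 'jxoc'
j=10: add t[1]='i' → 'jxoci'
j=12: add t[3]='j' → 'jxocij'
j=14: add t[0]='x' → 'jxocijx'

'jxocijx'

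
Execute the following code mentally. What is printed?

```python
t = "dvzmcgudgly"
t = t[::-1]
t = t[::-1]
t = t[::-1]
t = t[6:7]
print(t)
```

reverse → 'ylgdugcmzvd'
reverse → 'dvzmcgudgly'
reverse → 'ylgdugcmzvd'
slice [6:7] → 'c'

c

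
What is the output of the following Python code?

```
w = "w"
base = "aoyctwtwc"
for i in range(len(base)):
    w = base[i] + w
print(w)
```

cwtwtcyoaw

i=0: prepend 'a' → 'aw'
i=1: prepend 'o' → 'oaw'
i=2: prepend 'y' → 'yoaw'
i=3: prepend 'c' → 'cyoaw'
i=4: prepend 't' → 'tcyoaw'
i=5: prepend 'w' → 'wtcyoaw'
i=6: prepend 't' → 'twtcyoaw'
i=7: prepend 'w' → 'wtwtcyoaw'
i=8: prepend 'c' → 'cwtwtcyoaw'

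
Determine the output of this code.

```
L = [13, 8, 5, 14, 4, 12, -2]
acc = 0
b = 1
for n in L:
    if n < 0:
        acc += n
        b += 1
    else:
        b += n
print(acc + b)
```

n=13: not <0; b=14
n=8: not <0; b=22
n=5: not <0; b=27
n=14: not <0; b=41
n=4: not <0; b=45
n=12: not <0; b=57
n=-2: <0, acc = 0+(-2) = -2; b=58
acc+b = (-2)+58 = 56

56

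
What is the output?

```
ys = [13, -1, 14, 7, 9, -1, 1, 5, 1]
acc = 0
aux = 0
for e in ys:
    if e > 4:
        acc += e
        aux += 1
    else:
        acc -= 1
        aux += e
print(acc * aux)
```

220

e=13: >4, acc = 0+13 = 13; aux=1
e=-1: not >4, acc = 13-1 = 12; aux=0
e=14: >4, acc = 12+14 = 26; aux=1
e=7: >4, acc = 26+7 = 33; aux=2
e=9: >4, acc = 33+9 = 42; aux=3
e=-1: not >4, acc = 42-1 = 41; aux=2
e=1: not >4, acc = 41-1 = 40; aux=3
e=5: >4, acc = 40+5 = 45; aux=4
e=1: not >4, acc = 45-1 = 44; aux=5
acc*aux = 44*5 = 220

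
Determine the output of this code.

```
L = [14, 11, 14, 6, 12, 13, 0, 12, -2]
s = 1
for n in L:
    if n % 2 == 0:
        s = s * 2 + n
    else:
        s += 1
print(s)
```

1758

n=14: even, s = 1*2+14 = 16
n=11: not even, s = 16+1 = 17
n=14: even, s = 17*2+14 = 48
n=6: even, s = 48*2+6 = 102
n=12: even, s = 102*2+12 = 216
n=13: not even, s = 216+1 = 217
n=0: even, s = 217*2+0 = 434
n=12: even, s = 434*2+12 = 880
n=-2: even, s = 880*2+(-2) = 1758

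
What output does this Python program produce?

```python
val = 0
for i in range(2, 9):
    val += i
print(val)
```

i=2: val = 0+2 = 2
i=3: val = 2+3 = 5
i=4: val = 5+4 = 9
i=5: val = 9+5 = 14
i=6: val = 14+6 = 20
i=7: val = 20+7 = 27
i=8: val = 27+8 = 35

35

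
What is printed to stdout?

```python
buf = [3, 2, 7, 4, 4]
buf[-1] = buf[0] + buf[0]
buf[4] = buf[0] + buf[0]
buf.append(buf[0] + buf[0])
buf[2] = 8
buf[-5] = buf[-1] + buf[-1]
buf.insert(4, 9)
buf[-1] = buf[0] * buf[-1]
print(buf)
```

[3, 12, 8, 4, 9, 6, 18]

buf[-1] = buf[0]+buf[0] = 3+3 = 6 → [3, 2, 7, 4, 6]
buf[4] = buf[0]+buf[0] = 3+3 = 6 → [3, 2, 7, 4, 6]
append buf[0]+buf[0] = 3+3 = 6 → [3, 2, 7, 4, 6, 6]
buf[2] = 8 → [3, 2, 8, 4, 6, 6]
buf[-5] = buf[-1]+buf[-1] = 6+6 = 12 → [3, 12, 8, 4, 6, 6]
insert 9 at 4 → [3, 12, 8, 4, 9, 6, 6]
buf[-1] = buf[0]*buf[-1] = 3*6 = 18 → [3, 12, 8, 4, 9, 6, 18]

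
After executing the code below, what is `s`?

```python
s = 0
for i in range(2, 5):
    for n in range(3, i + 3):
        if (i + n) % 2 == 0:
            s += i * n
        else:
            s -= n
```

57

i=2,n=3: odd sum, s = 0-3 = -3
i=2,n=4: even sum, s = (-3)+8 = 5
i=3,n=3: even sum, s = 5+9 = 14
i=3,n=4: odd sum, s = 14-4 = 10
i=3,n=5: even sum, s = 10+15 = 25
i=4,n=3: odd sum, s = 25-3 = 22
i=4,n=4: even sum, s = 22+16 = 38
i=4,n=5: odd sum, s = 38-5 = 33
i=4,n=6: even sum, s = 33+24 = 57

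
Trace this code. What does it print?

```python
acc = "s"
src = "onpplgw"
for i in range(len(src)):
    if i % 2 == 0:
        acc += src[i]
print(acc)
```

i=0: add 'o' → 'so'
i=1: skip
i=2: add 'p' → 'sop'
i=3: skip
i=4: add 'l' → 'sopl'
i=5: skip
i=6: add 'w' → 'soplw'

soplw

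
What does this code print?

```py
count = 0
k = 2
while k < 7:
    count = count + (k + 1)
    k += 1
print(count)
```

25

k=2: count = 0+3 = 3
k=3: count = 3+4 = 7
k=4: count = 7+5 = 12
k=5: count = 12+6 = 18
k=6: count = 18+7 = 25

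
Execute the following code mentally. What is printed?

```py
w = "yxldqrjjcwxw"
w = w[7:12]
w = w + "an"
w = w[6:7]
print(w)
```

n

slice [7:12] → 'jcwxw'
+ 'an' → 'jcwxwan'
slice [6:7] → 'n'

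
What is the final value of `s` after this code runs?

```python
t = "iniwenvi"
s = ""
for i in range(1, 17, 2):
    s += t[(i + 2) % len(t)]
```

i=1: add t[3]='w' → 'w'
i=3: add t[5]='n' → 'wn'
i=5: add t[7]='i' → 'wni'
i=7: add t[1]='n' → 'wnin'
i=9: add t[3]='w' → 'wninw'
i=11: add t[5]='n' → 'wninwn'
i=13: add t[7]='i' → 'wninwni'
i=15: add t[1]='n' → 'wninwnin'

'wninwnin'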